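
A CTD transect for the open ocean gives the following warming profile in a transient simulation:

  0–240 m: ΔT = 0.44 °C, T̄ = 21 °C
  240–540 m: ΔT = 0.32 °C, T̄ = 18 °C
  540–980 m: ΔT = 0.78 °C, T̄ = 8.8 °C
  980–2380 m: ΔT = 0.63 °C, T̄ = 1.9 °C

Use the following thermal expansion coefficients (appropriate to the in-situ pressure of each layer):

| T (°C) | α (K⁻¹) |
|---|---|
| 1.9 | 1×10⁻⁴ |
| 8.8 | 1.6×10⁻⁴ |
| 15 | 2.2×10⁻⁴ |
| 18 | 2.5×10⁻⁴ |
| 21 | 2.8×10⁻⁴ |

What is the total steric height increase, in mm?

about 197 mm

Layer 1 at 21 °C → α = 2.8×10⁻⁴ K⁻¹
Layer 2 at 18 °C → α = 2.5×10⁻⁴ K⁻¹
Layer 3 at 8.8 °C → α = 1.6×10⁻⁴ K⁻¹
Layer 4 at 1.9 °C → α = 1×10⁻⁴ K⁻¹
0–240 m: 240 × 2.8×10⁻⁴ × 0.44 = 0.029568 m
Layer 2: 2.5×10⁻⁴ × 0.32 × 300 = 0.02400 m
1.6×10⁻⁴ × 440 × 0.78 = 0.054912 m
Layer 4: 1×10⁻⁴ × 0.63 × 1400 = 0.08820 m
Δh = 0.029568 + 0.02400 + 0.054912 + 0.08820 = 0.19668 m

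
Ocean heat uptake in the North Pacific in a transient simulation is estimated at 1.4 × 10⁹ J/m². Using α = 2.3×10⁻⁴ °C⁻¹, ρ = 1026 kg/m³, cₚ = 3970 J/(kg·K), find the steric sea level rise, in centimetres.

Δh = αQ/(ρcₚ) = 2.3×10⁻⁴ × 1.4×10⁹ / (1026 × 3970) ≈ 0.079053 m

about 7.91 cm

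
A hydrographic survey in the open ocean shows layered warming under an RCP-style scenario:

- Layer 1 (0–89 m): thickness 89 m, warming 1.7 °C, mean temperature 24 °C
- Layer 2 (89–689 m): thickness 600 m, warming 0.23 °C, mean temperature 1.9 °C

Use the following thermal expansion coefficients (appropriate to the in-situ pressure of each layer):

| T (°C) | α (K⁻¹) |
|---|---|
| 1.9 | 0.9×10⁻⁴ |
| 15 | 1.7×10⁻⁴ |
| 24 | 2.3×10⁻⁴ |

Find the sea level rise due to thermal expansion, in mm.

Layer 1 at 24 °C → α = 2.3×10⁻⁴ K⁻¹
Layer 2 at 1.9 °C → α = 0.9×10⁻⁴ K⁻¹
1.7 × 89 × 2.3×10⁻⁴ = 0.034799 m
Layer 2: 0.23 × 0.9×10⁻⁴ × 600 = 0.01242 m
Δh = 0.034799 + 0.01242 = 0.047219 m ≈ 47 mm

47 mm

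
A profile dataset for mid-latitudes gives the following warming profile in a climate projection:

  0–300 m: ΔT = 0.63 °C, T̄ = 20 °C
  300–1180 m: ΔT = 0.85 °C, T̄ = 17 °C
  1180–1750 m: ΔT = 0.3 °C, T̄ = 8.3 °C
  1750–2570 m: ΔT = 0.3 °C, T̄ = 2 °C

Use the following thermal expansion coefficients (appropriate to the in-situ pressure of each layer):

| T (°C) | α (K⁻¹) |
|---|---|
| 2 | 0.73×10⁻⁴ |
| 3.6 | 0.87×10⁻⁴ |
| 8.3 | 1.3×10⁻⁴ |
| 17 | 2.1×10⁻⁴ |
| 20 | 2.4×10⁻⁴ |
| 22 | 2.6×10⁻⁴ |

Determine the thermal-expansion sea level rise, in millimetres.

Layer 1 at 20 °C → α = 2.4×10⁻⁴ K⁻¹
Layer 2 at 17 °C → α = 2.1×10⁻⁴ K⁻¹
Layer 3 at 8.3 °C → α = 1.3×10⁻⁴ K⁻¹
Layer 4 at 2 °C → α = 0.73×10⁻⁴ K⁻¹
300 × 0.63 × 2.4×10⁻⁴ = 0.04536 m
0.85 × 2.1×10⁻⁴ × 880 = 0.15708 m
1.3×10⁻⁴ × 0.3 × 570 = 0.02223 m
820 × 0.3 × 0.73×10⁻⁴ = 0.017958 m
Δh = 0.04536 + 0.15708 + 0.02223 + 0.017958 = 0.242628 m

243 mm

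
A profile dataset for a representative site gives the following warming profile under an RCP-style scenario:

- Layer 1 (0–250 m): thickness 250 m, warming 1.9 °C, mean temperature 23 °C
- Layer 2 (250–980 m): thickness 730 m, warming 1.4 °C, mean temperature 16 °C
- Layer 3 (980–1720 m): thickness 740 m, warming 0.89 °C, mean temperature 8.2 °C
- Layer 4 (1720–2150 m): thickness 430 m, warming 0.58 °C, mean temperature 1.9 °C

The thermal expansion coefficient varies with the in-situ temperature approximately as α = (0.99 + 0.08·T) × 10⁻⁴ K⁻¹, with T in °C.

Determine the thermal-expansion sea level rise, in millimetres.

about 500 mm

Layer 1: α = (0.99 + 0.08×23)×10⁻⁴ = 2.83×10⁻⁴ K⁻¹
Layer 2: α = (0.99 + 0.08×16)×10⁻⁴ = 2.27×10⁻⁴ K⁻¹
Layer 3: α = (0.99 + 0.08×8.2)×10⁻⁴ = 1.646×10⁻⁴ K⁻¹
Layer 4: α = (0.99 + 0.08×1.9)×10⁻⁴ = 1.142×10⁻⁴ K⁻¹
250 × 2.83×10⁻⁴ × 1.9 = 0.134425 m
250–980 m: 1.4 × 2.27×10⁻⁴ × 730 = 0.231994 m
Layer 3: 0.89 × 740 × 1.646×10⁻⁴ = 0.10840556 m
1720–2150 m: 0.58 × 1.142×10⁻⁴ × 430 = 0.02848148 m
Δh = 0.134425 + 0.231994 + 0.10840556 + 0.02848148 = 0.50330604 m ≈ 500 mm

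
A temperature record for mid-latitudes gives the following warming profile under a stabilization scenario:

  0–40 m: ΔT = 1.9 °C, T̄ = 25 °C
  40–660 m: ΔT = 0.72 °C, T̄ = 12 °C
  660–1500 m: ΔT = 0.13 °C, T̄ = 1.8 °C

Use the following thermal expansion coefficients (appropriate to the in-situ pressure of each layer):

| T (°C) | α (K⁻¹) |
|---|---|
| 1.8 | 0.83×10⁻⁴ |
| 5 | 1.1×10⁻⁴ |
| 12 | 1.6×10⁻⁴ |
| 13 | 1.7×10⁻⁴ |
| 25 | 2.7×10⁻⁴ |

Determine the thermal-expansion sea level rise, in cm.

Layer 1 at 25 °C → α = 2.7×10⁻⁴ K⁻¹
Layer 2 at 12 °C → α = 1.6×10⁻⁴ K⁻¹
Layer 3 at 1.8 °C → α = 0.83×10⁻⁴ K⁻¹
0–40 m: 40 × 2.7×10⁻⁴ × 1.9 = 0.02052 m
Layer 2: 1.6×10⁻⁴ × 0.72 × 620 = 0.071424 m
0.13 × 840 × 0.83×10⁻⁴ = 0.0090636 m
Δh = 0.02052 + 0.071424 + 0.0090636 = 0.1010076 m ≈ 10.1 cm

Δh ≈ 10.1 cm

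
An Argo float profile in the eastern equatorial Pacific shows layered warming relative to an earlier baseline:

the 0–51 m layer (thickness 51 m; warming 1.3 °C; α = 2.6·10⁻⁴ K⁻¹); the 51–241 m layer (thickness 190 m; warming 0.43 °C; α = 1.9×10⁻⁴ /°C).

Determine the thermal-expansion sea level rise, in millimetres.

33 mm

Layer 1: 51 × 2.6×10⁻⁴ × 1.3 = 0.017238 m
51–241 m: 0.43 × 1.9×10⁻⁴ × 190 = 0.015523 m
Δh = 0.017238 + 0.015523 = 0.032761 m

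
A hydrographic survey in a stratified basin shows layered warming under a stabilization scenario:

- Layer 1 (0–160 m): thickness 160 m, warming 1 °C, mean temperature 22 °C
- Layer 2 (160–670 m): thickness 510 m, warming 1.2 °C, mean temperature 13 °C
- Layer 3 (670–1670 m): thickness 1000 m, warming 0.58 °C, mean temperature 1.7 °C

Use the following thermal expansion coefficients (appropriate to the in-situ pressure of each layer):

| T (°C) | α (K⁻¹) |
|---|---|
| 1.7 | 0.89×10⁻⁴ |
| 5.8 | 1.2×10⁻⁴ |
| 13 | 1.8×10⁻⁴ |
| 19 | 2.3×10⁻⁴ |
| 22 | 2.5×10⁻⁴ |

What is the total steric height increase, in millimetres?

Δh = 202 mm

Layer 1 at 22 °C → α = 2.5×10⁻⁴ K⁻¹
Layer 2 at 13 °C → α = 1.8×10⁻⁴ K⁻¹
Layer 3 at 1.7 °C → α = 0.89×10⁻⁴ K⁻¹
0–160 m: 2.5×10⁻⁴ × 160 × 1 = 0.04000 m
1.2 × 1.8×10⁻⁴ × 510 = 0.11016 m
Layer 3: 1000 × 0.58 × 0.89×10⁻⁴ = 0.05162 m
Δh = 0.04000 + 0.11016 + 0.05162 = 0.20178 m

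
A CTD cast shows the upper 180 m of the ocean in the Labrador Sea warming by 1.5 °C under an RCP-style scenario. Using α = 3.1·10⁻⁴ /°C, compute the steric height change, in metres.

Δh = αΔT·H = 3.1×10⁻⁴ × 1.5 × 180 = 0.08370 m

0.0837 m of thermosteric rise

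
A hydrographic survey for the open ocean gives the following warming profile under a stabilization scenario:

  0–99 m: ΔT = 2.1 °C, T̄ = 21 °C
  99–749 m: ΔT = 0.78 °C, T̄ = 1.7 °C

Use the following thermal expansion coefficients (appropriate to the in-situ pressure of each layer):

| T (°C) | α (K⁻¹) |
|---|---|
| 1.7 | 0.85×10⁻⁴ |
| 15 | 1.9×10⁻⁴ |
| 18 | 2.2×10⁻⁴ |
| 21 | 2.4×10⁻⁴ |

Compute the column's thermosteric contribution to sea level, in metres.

Layer 1 at 21 °C → α = 2.4×10⁻⁴ K⁻¹
Layer 2 at 1.7 °C → α = 0.85×10⁻⁴ K⁻¹
2.4×10⁻⁴ × 99 × 2.1 = 0.049896 m
99–749 m: 0.78 × 650 × 0.85×10⁻⁴ = 0.043095 m
Δh = 0.049896 + 0.043095 = 0.092991 m ≈ 0.0930 m

Δh ≈ 0.0930 m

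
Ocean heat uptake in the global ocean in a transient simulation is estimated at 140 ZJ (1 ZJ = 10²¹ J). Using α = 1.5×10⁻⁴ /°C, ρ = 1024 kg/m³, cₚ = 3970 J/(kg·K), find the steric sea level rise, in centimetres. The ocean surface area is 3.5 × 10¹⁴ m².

Per unit area: Q = 140×10²¹ / (3.5×10¹⁴) = 4×10⁸ J/m²
Δh = αQ/(ρcₚ) = 1.5×10⁻⁴ × 4×10⁸ / (1024 × 3970) ≈ 0.014759 m

Δh ≈ 1.48 cm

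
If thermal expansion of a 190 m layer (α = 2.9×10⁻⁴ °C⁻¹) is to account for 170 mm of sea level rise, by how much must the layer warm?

ΔT = Δh/(αH) = 0.17 / (2.9×10⁻⁴ × 190) ≈ 3.085 °C

about 3.09 °C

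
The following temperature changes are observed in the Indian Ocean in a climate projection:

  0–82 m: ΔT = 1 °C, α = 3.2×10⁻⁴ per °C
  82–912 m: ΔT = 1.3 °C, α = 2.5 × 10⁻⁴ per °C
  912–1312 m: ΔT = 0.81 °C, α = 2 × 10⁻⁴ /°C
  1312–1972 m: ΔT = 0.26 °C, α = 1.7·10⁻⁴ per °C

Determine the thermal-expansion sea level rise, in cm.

82 × 1 × 3.2×10⁻⁴ = 0.02624 m
Layer 2: 1.3 × 2.5×10⁻⁴ × 830 = 0.26975 m
912–1312 m: 2×10⁻⁴ × 400 × 0.81 = 0.06480 m
Layer 4: 1.7×10⁻⁴ × 660 × 0.26 = 0.029172 m
Δh = 0.02624 + 0.26975 + 0.06480 + 0.029172 = 0.389962 m

Δh ≈ 39.0 cm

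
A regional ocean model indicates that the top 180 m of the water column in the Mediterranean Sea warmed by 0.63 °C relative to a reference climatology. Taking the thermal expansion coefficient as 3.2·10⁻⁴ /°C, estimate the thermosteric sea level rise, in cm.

Δh = αΔT·H = 3.2×10⁻⁴ × 0.63 × 180 = 0.036288 m

Δh ≈ 3.63 cm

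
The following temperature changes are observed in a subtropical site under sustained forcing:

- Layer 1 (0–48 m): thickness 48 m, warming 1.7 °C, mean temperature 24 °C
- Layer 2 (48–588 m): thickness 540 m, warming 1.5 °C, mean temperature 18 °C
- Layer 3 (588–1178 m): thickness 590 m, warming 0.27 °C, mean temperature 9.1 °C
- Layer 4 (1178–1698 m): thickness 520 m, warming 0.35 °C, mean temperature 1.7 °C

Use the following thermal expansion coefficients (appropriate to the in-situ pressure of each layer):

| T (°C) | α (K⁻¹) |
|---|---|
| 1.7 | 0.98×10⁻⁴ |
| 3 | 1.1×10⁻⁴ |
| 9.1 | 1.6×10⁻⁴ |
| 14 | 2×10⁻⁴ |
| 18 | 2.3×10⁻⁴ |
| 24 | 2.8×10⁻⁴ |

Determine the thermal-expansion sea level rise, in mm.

252 mm of thermosteric rise

Layer 1 at 24 °C → α = 2.8×10⁻⁴ K⁻¹
Layer 2 at 18 °C → α = 2.3×10⁻⁴ K⁻¹
Layer 3 at 9.1 °C → α = 1.6×10⁻⁴ K⁻¹
Layer 4 at 1.7 °C → α = 0.98×10⁻⁴ K⁻¹
0–48 m: 1.7 × 48 × 2.8×10⁻⁴ = 0.022848 m
Layer 2: 540 × 2.3×10⁻⁴ × 1.5 = 0.18630 m
590 × 0.27 × 1.6×10⁻⁴ = 0.025488 m
520 × 0.98×10⁻⁴ × 0.35 = 0.017836 m
Δh = 0.022848 + 0.18630 + 0.025488 + 0.017836 = 0.252472 m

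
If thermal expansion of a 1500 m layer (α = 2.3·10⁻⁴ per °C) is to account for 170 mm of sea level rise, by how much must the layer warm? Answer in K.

ΔT = Δh/(αH) = 0.17 / (2.3×10⁻⁴ × 1500) ≈ 0.4928 K

about 0.493 K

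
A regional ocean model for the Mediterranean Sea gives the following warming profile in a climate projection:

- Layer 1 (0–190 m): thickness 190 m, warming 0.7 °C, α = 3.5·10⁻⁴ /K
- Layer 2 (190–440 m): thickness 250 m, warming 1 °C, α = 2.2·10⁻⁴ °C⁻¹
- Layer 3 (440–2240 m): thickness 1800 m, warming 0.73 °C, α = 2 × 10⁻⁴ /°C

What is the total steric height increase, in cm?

0–190 m: 190 × 0.7 × 3.5×10⁻⁴ = 0.04655 m
Layer 2: 2.2×10⁻⁴ × 1 × 250 = 0.05500 m
440–2240 m: 0.73 × 1800 × 2×10⁻⁴ = 0.26280 m
Δh = 0.04655 + 0.05500 + 0.26280 = 0.36435 m

36.4 cm of thermosteric rise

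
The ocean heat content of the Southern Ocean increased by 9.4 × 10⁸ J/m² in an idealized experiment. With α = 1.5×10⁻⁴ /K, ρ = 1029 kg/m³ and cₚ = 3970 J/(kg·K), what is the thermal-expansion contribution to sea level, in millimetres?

Δh = αQ/(ρcₚ) = 1.5×10⁻⁴ × 9.4×10⁸ / (1029 × 3970) ≈ 0.034515 m

Δh = 35 mm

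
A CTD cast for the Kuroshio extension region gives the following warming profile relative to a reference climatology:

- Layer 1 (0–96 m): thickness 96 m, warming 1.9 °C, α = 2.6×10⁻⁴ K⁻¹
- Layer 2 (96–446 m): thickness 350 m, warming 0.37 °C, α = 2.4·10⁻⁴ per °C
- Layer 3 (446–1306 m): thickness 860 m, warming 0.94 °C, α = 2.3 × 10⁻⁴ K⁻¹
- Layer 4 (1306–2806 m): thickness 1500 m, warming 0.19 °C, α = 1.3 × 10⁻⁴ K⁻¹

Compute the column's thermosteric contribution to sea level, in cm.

Δh ≈ 30.1 cm

1.9 × 2.6×10⁻⁴ × 96 = 0.047424 m
96–446 m: 2.4×10⁻⁴ × 0.37 × 350 = 0.03108 m
860 × 2.3×10⁻⁴ × 0.94 = 0.185932 m
1306–2806 m: 1.3×10⁻⁴ × 0.19 × 1500 = 0.03705 m
Δh = 0.047424 + 0.03108 + 0.185932 + 0.03705 = 0.301486 m ≈ 30.1 cm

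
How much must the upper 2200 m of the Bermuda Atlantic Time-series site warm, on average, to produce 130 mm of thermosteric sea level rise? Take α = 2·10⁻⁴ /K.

about 0.30 K

ΔT = Δh/(αH) = 0.13 / (2×10⁻⁴ × 2200) ≈ 0.2955 K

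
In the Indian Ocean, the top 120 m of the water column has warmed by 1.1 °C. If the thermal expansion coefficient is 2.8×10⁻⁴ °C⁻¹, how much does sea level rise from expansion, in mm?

Δh = αΔT·H = 2.8×10⁻⁴ × 1.1 × 120 = 0.03696 m

Δh = 37 mm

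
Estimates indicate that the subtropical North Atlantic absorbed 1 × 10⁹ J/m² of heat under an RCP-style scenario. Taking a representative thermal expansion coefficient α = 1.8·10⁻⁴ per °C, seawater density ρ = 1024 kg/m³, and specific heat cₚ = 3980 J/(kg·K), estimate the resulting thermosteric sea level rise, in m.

Δh = αQ/(ρcₚ) = 1.8×10⁻⁴ × 1×10⁹ / (1024 × 3980) ≈ 0.044166 m

0.0442 m of thermosteric rise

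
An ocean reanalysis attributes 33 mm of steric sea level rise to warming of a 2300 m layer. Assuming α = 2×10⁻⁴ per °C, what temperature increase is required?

ΔT ≈ 0.0717 °C

ΔT = Δh/(αH) = 0.033 / (2×10⁻⁴ × 2300) ≈ 0.07174 °C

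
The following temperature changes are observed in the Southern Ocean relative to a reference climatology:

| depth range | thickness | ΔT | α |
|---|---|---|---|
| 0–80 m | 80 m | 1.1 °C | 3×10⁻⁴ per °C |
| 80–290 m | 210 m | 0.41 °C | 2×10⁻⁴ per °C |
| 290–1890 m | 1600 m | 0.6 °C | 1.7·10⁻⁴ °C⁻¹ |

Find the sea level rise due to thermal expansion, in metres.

Layer 1: 3×10⁻⁴ × 1.1 × 80 = 0.02640 m
80–290 m: 0.41 × 210 × 2×10⁻⁴ = 0.01722 m
0.6 × 1600 × 1.7×10⁻⁴ = 0.16320 m
Δh = 0.02640 + 0.01722 + 0.16320 = 0.20682 m

Δh = 0.207 m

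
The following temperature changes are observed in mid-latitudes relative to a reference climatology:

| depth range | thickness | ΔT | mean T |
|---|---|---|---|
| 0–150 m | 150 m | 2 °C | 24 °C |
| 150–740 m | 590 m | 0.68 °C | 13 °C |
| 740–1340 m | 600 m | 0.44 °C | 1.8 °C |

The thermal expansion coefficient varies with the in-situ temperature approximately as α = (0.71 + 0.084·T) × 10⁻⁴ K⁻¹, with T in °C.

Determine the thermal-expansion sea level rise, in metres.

Layer 1: α = (0.71 + 0.084×24)×10⁻⁴ = 2.726×10⁻⁴ K⁻¹
Layer 2: α = (0.71 + 0.084×13)×10⁻⁴ = 1.802×10⁻⁴ K⁻¹
Layer 3: α = (0.71 + 0.084×1.8)×10⁻⁴ = 0.8612×10⁻⁴ K⁻¹
Layer 1: 150 × 2.726×10⁻⁴ × 2 = 0.08178 m
Layer 2: 0.68 × 590 × 1.802×10⁻⁴ = 0.07229624 m
740–1340 m: 0.8612×10⁻⁴ × 0.44 × 600 = 0.02273568 m
Δh = 0.08178 + 0.07229624 + 0.02273568 = 0.17681192 m

0.177 m of thermosteric rise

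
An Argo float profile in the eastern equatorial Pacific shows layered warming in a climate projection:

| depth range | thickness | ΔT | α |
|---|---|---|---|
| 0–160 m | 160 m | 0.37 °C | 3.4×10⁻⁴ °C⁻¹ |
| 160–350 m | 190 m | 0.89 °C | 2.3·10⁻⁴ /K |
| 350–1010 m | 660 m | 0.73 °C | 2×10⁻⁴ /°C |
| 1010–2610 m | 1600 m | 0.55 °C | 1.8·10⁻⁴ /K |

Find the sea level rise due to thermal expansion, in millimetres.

about 310 mm

Layer 1: 3.4×10⁻⁴ × 0.37 × 160 = 0.020128 m
Layer 2: 190 × 2.3×10⁻⁴ × 0.89 = 0.038893 m
Layer 3: 2×10⁻⁴ × 0.73 × 660 = 0.09636 m
1010–2610 m: 1.8×10⁻⁴ × 0.55 × 1600 = 0.15840 m
Δh = 0.020128 + 0.038893 + 0.09636 + 0.15840 = 0.313781 m ≈ 310 mm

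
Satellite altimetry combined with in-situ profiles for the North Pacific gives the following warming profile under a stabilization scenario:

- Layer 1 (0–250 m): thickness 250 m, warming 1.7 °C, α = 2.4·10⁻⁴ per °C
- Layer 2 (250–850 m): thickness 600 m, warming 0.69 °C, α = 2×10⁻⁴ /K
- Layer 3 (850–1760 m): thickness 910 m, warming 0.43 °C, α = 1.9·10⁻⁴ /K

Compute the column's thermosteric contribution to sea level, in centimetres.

Layer 1: 1.7 × 250 × 2.4×10⁻⁴ = 0.10200 m
Layer 2: 0.69 × 2×10⁻⁴ × 600 = 0.08280 m
910 × 0.43 × 1.9×10⁻⁴ = 0.074347 m
Δh = 0.10200 + 0.08280 + 0.074347 = 0.259147 m

Δh = 26 cm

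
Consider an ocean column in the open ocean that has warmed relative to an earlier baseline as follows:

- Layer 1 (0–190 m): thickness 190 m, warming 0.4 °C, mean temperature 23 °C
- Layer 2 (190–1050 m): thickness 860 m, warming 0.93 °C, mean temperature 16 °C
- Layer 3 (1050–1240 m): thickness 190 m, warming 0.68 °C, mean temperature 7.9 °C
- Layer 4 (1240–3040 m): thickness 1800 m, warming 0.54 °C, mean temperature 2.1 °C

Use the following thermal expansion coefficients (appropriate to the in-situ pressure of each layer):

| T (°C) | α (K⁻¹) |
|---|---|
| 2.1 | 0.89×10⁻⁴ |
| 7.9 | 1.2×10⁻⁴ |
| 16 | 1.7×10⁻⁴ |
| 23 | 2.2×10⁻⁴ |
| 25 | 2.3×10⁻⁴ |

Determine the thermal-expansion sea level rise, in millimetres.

Layer 1 at 23 °C → α = 2.2×10⁻⁴ K⁻¹
Layer 2 at 16 °C → α = 1.7×10⁻⁴ K⁻¹
Layer 3 at 7.9 °C → α = 1.2×10⁻⁴ K⁻¹
Layer 4 at 2.1 °C → α = 0.89×10⁻⁴ K⁻¹
Layer 1: 0.4 × 190 × 2.2×10⁻⁴ = 0.01672 m
190–1050 m: 860 × 0.93 × 1.7×10⁻⁴ = 0.135966 m
1050–1240 m: 1.2×10⁻⁴ × 190 × 0.68 = 0.015504 m
0.54 × 1800 × 0.89×10⁻⁴ = 0.086508 m
Δh = 0.01672 + 0.135966 + 0.015504 + 0.086508 = 0.254698 m ≈ 250 mm

Δh = 250 mm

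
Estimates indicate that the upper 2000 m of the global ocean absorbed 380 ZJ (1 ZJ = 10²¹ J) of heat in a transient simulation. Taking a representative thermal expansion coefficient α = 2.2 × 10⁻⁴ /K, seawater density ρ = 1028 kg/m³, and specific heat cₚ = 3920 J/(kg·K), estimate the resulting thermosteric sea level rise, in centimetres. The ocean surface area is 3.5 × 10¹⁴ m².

about 5.93 cm

Per unit area: Q = 380×10²¹ / (3.5×10¹⁴) ≈ 1.086×10⁹ J/m²
Δh = αQ/(ρcₚ) = 2.2×10⁻⁴ × 1.086×10⁹ / (1028 × 3920) ≈ 0.059289 m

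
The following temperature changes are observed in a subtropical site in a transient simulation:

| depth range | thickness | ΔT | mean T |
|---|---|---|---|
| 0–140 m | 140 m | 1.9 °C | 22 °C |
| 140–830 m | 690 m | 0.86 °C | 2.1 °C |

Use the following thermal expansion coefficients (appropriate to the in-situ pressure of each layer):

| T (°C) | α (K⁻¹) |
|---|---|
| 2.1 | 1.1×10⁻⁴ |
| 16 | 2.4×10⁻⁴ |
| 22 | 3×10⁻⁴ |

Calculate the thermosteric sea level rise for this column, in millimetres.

Layer 1 at 22 °C → α = 3×10⁻⁴ K⁻¹
Layer 2 at 2.1 °C → α = 1.1×10⁻⁴ K⁻¹
0–140 m: 3×10⁻⁴ × 1.9 × 140 = 0.07980 m
690 × 0.86 × 1.1×10⁻⁴ = 0.065274 m
Δh = 0.07980 + 0.065274 = 0.145074 m

145 mm of thermosteric rise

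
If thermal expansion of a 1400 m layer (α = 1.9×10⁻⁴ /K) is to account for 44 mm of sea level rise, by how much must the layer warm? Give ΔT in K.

ΔT ≈ 0.165 K

ΔT = Δh/(αH) = 0.044 / (1.9×10⁻⁴ × 1400) ≈ 0.1654 K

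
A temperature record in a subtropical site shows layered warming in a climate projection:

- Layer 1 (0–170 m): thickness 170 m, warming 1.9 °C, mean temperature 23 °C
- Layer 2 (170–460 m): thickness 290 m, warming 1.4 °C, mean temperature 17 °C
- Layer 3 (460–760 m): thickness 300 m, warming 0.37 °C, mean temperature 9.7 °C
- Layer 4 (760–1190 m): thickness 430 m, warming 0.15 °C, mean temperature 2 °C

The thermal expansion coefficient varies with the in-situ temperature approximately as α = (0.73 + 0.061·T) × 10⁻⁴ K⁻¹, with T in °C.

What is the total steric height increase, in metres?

Layer 1: α = (0.73 + 0.061×23)×10⁻⁴ = 2.133×10⁻⁴ K⁻¹
Layer 2: α = (0.73 + 0.061×17)×10⁻⁴ = 1.767×10⁻⁴ K⁻¹
Layer 3: α = (0.73 + 0.061×9.7)×10⁻⁴ = 1.3217×10⁻⁴ K⁻¹
Layer 4: α = (0.73 + 0.061×2)×10⁻⁴ = 0.852×10⁻⁴ K⁻¹
Layer 1: 1.9 × 170 × 2.133×10⁻⁴ = 0.0688959 m
290 × 1.767×10⁻⁴ × 1.4 = 0.0717402 m
Layer 3: 1.3217×10⁻⁴ × 300 × 0.37 = 0.01467087 m
760–1190 m: 430 × 0.15 × 0.852×10⁻⁴ = 0.0054954 m
Δh = 0.0688959 + 0.0717402 + 0.01467087 + 0.0054954 = 0.16080237 m

0.161 m of thermosteric rise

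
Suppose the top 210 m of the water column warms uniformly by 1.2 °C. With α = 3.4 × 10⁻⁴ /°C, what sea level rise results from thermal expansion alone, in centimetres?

Δh = αΔT·H = 3.4×10⁻⁴ × 1.2 × 210 = 0.08568 m

about 8.6 cm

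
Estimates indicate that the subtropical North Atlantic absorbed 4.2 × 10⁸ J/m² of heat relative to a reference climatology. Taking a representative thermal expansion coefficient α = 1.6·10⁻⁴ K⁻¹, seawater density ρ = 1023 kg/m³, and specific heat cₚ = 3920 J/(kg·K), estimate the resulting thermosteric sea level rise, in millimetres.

Δh = αQ/(ρcₚ) = 1.6×10⁻⁴ × 4.2×10⁸ / (1023 × 3920) ≈ 0.016757 m

about 16.8 mm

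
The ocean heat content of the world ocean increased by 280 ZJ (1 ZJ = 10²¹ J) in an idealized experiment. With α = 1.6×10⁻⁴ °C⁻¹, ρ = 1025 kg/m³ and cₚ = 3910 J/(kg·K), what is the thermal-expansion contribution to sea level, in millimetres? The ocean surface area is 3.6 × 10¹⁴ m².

Per unit area: Q = 280×10²¹ / (3.6×10¹⁴) ≈ 7.778×10⁸ J/m²
Δh = αQ/(ρcₚ) = 1.6×10⁻⁴ × 7.778×10⁸ / (1025 × 3910) ≈ 0.031052 m

Δh = 31.1 mm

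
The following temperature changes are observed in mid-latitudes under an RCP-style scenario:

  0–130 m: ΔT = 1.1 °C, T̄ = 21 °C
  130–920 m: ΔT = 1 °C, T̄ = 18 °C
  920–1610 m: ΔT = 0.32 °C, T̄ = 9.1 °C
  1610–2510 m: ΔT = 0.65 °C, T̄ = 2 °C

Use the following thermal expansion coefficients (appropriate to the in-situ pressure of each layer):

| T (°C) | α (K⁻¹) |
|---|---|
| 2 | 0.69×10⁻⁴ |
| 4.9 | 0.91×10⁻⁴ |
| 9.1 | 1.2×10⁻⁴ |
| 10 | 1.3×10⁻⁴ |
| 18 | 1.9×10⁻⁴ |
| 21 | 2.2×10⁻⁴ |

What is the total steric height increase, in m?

0.25 m

Layer 1 at 21 °C → α = 2.2×10⁻⁴ K⁻¹
Layer 2 at 18 °C → α = 1.9×10⁻⁴ K⁻¹
Layer 3 at 9.1 °C → α = 1.2×10⁻⁴ K⁻¹
Layer 4 at 2 °C → α = 0.69×10⁻⁴ K⁻¹
2.2×10⁻⁴ × 1.1 × 130 = 0.03146 m
Layer 2: 790 × 1 × 1.9×10⁻⁴ = 0.15010 m
690 × 0.32 × 1.2×10⁻⁴ = 0.026496 m
900 × 0.69×10⁻⁴ × 0.65 = 0.040365 m
Δh = 0.03146 + 0.15010 + 0.026496 + 0.040365 = 0.248421 m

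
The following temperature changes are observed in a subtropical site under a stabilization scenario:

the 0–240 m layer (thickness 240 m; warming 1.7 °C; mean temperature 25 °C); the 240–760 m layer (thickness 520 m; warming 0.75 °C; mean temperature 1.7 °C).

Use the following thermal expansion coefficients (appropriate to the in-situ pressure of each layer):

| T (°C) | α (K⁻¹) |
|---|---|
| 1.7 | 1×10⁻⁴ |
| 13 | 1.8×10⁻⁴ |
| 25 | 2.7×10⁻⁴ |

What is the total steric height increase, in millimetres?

Δh ≈ 149 mm

Layer 1 at 25 °C → α = 2.7×10⁻⁴ K⁻¹
Layer 2 at 1.7 °C → α = 1×10⁻⁴ K⁻¹
Layer 1: 240 × 1.7 × 2.7×10⁻⁴ = 0.11016 m
520 × 1×10⁻⁴ × 0.75 = 0.03900 m
Δh = 0.11016 + 0.03900 = 0.14916 m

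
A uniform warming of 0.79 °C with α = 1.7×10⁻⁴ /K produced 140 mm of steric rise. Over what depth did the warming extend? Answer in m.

1040 m

H = Δh/(αΔT) = 0.14 / (1.7×10⁻⁴ × 0.79) ≈ 1042 m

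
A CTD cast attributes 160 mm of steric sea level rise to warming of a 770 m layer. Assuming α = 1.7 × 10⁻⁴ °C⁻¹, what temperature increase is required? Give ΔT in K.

about 1.22 K

ΔT = Δh/(αH) = 0.16 / (1.7×10⁻⁴ × 770) ≈ 1.222 K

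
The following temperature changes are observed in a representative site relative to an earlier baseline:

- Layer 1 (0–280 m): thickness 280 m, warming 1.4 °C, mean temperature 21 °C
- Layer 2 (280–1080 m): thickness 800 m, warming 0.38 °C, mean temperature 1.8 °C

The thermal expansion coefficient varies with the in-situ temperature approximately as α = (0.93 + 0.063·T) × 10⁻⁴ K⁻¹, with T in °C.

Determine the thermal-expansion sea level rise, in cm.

Layer 1: α = (0.93 + 0.063×21)×10⁻⁴ = 2.253×10⁻⁴ K⁻¹
Layer 2: α = (0.93 + 0.063×1.8)×10⁻⁴ = 1.0434×10⁻⁴ K⁻¹
0–280 m: 280 × 1.4 × 2.253×10⁻⁴ = 0.0883176 m
280–1080 m: 0.38 × 1.0434×10⁻⁴ × 800 = 0.03171936 m
Δh = 0.0883176 + 0.03171936 = 0.12003696 m

Δh = 12 cm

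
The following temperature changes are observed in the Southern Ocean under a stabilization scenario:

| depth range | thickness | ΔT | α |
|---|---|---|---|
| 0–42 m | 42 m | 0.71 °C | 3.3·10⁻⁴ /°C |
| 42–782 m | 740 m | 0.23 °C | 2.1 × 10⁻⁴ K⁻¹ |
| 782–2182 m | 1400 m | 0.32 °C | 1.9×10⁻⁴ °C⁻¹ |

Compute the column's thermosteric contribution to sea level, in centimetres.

13 cm

Layer 1: 3.3×10⁻⁴ × 0.71 × 42 = 0.0098406 m
0.23 × 2.1×10⁻⁴ × 740 = 0.035742 m
Layer 3: 1.9×10⁻⁴ × 0.32 × 1400 = 0.08512 m
Δh = 0.0098406 + 0.035742 + 0.08512 = 0.1307026 m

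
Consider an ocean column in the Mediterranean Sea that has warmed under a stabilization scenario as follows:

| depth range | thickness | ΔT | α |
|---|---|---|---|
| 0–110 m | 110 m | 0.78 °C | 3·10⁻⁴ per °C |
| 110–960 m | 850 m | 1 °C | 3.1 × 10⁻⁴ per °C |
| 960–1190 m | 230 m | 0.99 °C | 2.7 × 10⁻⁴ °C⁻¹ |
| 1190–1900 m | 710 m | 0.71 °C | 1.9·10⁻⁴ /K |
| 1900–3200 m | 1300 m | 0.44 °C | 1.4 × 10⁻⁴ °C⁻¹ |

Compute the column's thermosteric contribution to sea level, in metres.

0.78 × 3×10⁻⁴ × 110 = 0.02574 m
850 × 1 × 3.1×10⁻⁴ = 0.26350 m
230 × 0.99 × 2.7×10⁻⁴ = 0.061479 m
0.71 × 710 × 1.9×10⁻⁴ = 0.095779 m
Layer 5: 1300 × 0.44 × 1.4×10⁻⁴ = 0.08008 m
Δh = 0.02574 + 0.26350 + 0.061479 + 0.095779 + 0.08008 = 0.526578 m

Δh ≈ 0.53 m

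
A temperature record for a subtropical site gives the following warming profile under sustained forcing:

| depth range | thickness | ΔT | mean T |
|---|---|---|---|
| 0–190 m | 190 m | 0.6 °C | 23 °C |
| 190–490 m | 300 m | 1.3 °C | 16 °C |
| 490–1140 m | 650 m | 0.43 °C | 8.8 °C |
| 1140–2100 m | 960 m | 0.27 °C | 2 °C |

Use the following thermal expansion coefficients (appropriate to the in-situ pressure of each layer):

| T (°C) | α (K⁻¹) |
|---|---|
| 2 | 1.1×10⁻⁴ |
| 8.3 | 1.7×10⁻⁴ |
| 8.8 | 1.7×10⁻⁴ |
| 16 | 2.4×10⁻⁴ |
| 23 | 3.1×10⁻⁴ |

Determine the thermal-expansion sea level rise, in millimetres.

about 205 mm

Layer 1 at 23 °C → α = 3.1×10⁻⁴ K⁻¹
Layer 2 at 16 °C → α = 2.4×10⁻⁴ K⁻¹
Layer 3 at 8.8 °C → α = 1.7×10⁻⁴ K⁻¹
Layer 4 at 2 °C → α = 1.1×10⁻⁴ K⁻¹
3.1×10⁻⁴ × 190 × 0.6 = 0.03534 m
Layer 2: 2.4×10⁻⁴ × 1.3 × 300 = 0.09360 m
490–1140 m: 0.43 × 650 × 1.7×10⁻⁴ = 0.047515 m
1140–2100 m: 0.27 × 1.1×10⁻⁴ × 960 = 0.028512 m
Δh = 0.03534 + 0.09360 + 0.047515 + 0.028512 = 0.204967 m ≈ 205 mm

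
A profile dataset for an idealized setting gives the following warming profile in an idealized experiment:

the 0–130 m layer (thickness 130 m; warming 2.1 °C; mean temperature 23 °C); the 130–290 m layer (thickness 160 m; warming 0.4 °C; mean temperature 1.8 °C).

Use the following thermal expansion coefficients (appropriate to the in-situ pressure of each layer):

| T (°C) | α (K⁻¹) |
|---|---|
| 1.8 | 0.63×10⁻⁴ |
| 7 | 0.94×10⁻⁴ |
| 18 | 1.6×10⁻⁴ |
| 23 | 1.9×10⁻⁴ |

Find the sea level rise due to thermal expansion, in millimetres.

Layer 1 at 23 °C → α = 1.9×10⁻⁴ K⁻¹
Layer 2 at 1.8 °C → α = 0.63×10⁻⁴ K⁻¹
0–130 m: 130 × 1.9×10⁻⁴ × 2.1 = 0.05187 m
Layer 2: 160 × 0.4 × 0.63×10⁻⁴ = 0.004032 m
Δh = 0.05187 + 0.004032 = 0.055902 m ≈ 55.9 mm

Δh ≈ 55.9 mm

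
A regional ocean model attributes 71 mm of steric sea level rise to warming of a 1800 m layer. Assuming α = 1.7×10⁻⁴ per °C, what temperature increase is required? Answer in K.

ΔT = Δh/(αH) = 0.071 / (1.7×10⁻⁴ × 1800) ≈ 0.2320 K

ΔT ≈ 0.232 K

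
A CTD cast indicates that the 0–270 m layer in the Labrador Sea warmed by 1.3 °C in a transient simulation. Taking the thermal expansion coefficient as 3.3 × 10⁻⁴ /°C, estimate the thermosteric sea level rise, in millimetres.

120 mm

Δh = αΔT·H = 3.3×10⁻⁴ × 1.3 × 270 = 0.11583 m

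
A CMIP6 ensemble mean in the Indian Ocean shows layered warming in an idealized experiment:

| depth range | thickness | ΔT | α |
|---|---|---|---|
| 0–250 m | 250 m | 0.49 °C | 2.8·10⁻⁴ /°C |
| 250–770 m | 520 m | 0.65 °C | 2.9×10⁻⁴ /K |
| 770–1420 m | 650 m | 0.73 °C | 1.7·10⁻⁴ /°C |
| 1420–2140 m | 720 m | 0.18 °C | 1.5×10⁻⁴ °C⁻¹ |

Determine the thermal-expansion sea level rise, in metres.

2.8×10⁻⁴ × 0.49 × 250 = 0.03430 m
0.65 × 2.9×10⁻⁴ × 520 = 0.09802 m
770–1420 m: 650 × 0.73 × 1.7×10⁻⁴ = 0.080665 m
1420–2140 m: 720 × 1.5×10⁻⁴ × 0.18 = 0.01944 m
Δh = 0.03430 + 0.09802 + 0.080665 + 0.01944 = 0.232425 m ≈ 0.23 m

Δh ≈ 0.23 m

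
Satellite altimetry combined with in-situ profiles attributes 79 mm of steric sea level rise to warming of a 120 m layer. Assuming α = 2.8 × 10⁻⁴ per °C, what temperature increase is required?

ΔT = Δh/(αH) = 0.079 / (2.8×10⁻⁴ × 120) ≈ 2.351 °C

ΔT ≈ 2.4 °C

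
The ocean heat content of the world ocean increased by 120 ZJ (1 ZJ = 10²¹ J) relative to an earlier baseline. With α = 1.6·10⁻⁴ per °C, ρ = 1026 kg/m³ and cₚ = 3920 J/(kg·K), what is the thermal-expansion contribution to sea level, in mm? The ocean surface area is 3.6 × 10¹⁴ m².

about 13 mm

Per unit area: Q = 120×10²¹ / (3.6×10¹⁴) ≈ 3.333×10⁸ J/m²
Δh = αQ/(ρcₚ) = 1.6×10⁻⁴ × 3.333×10⁸ / (1026 × 3920) ≈ 0.013259 m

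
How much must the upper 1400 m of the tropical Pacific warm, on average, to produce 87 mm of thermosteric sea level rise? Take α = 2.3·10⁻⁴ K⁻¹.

ΔT = Δh/(αH) = 0.087 / (2.3×10⁻⁴ × 1400) ≈ 0.2702 °C

about 0.27 °C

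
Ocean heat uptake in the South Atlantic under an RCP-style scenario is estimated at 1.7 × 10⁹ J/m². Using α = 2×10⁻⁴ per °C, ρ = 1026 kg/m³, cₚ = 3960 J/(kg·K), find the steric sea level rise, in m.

Δh ≈ 0.0837 m

Δh = αQ/(ρcₚ) = 2×10⁻⁴ × 1.7×10⁹ / (1026 × 3960) ≈ 0.083683 m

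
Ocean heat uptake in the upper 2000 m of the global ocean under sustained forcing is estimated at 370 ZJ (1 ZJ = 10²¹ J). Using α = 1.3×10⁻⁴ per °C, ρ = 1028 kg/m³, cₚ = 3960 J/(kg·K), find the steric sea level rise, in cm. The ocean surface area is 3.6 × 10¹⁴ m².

Δh = 3.3 cm

Per unit area: Q = 370×10²¹ / (3.6×10¹⁴) ≈ 1.028×10⁹ J/m²
Δh = αQ/(ρcₚ) = 1.3×10⁻⁴ × 1.028×10⁹ / (1028 × 3960) ≈ 0.032828 m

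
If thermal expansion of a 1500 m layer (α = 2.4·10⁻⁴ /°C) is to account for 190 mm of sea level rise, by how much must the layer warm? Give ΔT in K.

ΔT = Δh/(αH) = 0.19 / (2.4×10⁻⁴ × 1500) ≈ 0.5278 K

0.528 K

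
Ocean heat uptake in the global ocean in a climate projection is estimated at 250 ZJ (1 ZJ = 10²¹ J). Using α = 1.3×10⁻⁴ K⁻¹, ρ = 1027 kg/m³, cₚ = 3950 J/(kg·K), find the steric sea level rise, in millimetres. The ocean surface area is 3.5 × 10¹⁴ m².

Δh = 22.9 mm

Per unit area: Q = 250×10²¹ / (3.5×10¹⁴) ≈ 7.143×10⁸ J/m²
Δh = αQ/(ρcₚ) = 1.3×10⁻⁴ × 7.143×10⁸ / (1027 × 3950) ≈ 0.022891 m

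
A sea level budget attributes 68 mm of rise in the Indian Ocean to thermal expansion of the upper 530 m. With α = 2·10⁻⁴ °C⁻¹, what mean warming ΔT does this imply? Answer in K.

ΔT ≈ 0.64 K

ΔT = Δh/(αH) = 0.068 / (2×10⁻⁴ × 530) ≈ 0.6415 K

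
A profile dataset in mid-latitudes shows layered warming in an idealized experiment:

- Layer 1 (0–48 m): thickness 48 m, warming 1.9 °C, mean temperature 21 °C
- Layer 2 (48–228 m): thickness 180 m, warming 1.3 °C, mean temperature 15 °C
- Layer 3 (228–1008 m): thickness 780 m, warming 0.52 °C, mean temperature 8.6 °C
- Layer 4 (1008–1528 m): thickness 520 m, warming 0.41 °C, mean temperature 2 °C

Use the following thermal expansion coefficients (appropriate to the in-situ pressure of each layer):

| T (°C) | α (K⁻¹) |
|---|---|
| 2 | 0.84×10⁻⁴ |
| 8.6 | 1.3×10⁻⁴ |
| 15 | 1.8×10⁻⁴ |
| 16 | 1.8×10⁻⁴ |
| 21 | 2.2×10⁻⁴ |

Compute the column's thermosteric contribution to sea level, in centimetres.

Δh ≈ 13.3 cm

Layer 1 at 21 °C → α = 2.2×10⁻⁴ K⁻¹
Layer 2 at 15 °C → α = 1.8×10⁻⁴ K⁻¹
Layer 3 at 8.6 °C → α = 1.3×10⁻⁴ K⁻¹
Layer 4 at 2 °C → α = 0.84×10⁻⁴ K⁻¹
2.2×10⁻⁴ × 1.9 × 48 = 0.020064 m
Layer 2: 1.3 × 180 × 1.8×10⁻⁴ = 0.04212 m
780 × 0.52 × 1.3×10⁻⁴ = 0.052728 m
Layer 4: 0.84×10⁻⁴ × 0.41 × 520 = 0.0179088 m
Δh = 0.020064 + 0.04212 + 0.052728 + 0.0179088 = 0.1328208 m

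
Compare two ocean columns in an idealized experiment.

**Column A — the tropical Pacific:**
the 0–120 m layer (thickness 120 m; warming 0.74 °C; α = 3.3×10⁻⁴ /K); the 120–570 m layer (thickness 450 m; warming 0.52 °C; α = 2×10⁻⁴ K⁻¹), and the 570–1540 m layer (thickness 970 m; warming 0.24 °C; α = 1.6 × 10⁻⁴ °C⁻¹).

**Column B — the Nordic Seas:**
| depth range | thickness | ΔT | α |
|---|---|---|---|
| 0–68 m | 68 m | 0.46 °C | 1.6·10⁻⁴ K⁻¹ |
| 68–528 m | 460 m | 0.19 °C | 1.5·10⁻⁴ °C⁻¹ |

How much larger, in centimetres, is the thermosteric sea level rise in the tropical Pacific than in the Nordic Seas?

A 3.3×10⁻⁴ × 120 × 0.74 = 0.029304 m
A 120–570 m: 0.52 × 450 × 2×10⁻⁴ = 0.04680 m
A 1.6×10⁻⁴ × 0.24 × 970 = 0.037248 m
A total: 0.113352 m
B Layer 1: 0.46 × 1.6×10⁻⁴ × 68 = 0.0050048 m
B Layer 2: 1.5×10⁻⁴ × 0.19 × 460 = 0.01311 m
B total: 0.0181148 m
Difference: 0.113352 − 0.0181148 = 0.0952372 m

Δh_A − Δh_B ≈ 9.5 cm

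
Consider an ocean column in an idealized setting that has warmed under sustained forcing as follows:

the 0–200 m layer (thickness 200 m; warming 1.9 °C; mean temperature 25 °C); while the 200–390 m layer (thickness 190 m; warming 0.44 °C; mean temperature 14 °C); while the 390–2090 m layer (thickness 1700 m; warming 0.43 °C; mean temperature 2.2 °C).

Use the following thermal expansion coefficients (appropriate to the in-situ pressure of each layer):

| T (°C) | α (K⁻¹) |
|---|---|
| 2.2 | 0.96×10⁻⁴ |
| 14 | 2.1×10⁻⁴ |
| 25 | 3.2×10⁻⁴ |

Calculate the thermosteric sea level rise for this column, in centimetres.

Layer 1 at 25 °C → α = 3.2×10⁻⁴ K⁻¹
Layer 2 at 14 °C → α = 2.1×10⁻⁴ K⁻¹
Layer 3 at 2.2 °C → α = 0.96×10⁻⁴ K⁻¹
0–200 m: 3.2×10⁻⁴ × 200 × 1.9 = 0.12160 m
200–390 m: 2.1×10⁻⁴ × 190 × 0.44 = 0.017556 m
390–2090 m: 0.96×10⁻⁴ × 0.43 × 1700 = 0.070176 m
Δh = 0.12160 + 0.017556 + 0.070176 = 0.209332 m

20.9 cm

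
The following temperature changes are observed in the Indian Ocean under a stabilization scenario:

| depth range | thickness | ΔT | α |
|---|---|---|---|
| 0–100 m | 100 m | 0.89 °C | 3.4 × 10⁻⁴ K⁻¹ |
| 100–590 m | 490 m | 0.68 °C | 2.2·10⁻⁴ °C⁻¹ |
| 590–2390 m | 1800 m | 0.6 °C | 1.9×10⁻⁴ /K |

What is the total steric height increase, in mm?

309 mm

3.4×10⁻⁴ × 0.89 × 100 = 0.03026 m
100–590 m: 0.68 × 2.2×10⁻⁴ × 490 = 0.073304 m
0.6 × 1.9×10⁻⁴ × 1800 = 0.20520 m
Δh = 0.03026 + 0.073304 + 0.20520 = 0.308764 m ≈ 309 mm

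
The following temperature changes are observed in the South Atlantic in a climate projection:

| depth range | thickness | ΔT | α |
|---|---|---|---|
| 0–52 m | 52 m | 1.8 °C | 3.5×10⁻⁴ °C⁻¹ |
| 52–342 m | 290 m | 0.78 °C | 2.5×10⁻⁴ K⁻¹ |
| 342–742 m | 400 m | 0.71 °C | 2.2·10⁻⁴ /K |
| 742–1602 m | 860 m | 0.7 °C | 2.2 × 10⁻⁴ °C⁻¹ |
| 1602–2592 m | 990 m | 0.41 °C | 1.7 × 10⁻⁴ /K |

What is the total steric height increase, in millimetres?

3.5×10⁻⁴ × 52 × 1.8 = 0.03276 m
Layer 2: 2.5×10⁻⁴ × 290 × 0.78 = 0.05655 m
Layer 3: 2.2×10⁻⁴ × 0.71 × 400 = 0.06248 m
742–1602 m: 860 × 0.7 × 2.2×10⁻⁴ = 0.13244 m
1602–2592 m: 1.7×10⁻⁴ × 990 × 0.41 = 0.069003 m
Δh = 0.03276 + 0.05655 + 0.06248 + 0.13244 + 0.069003 = 0.353233 m ≈ 353 mm

Δh ≈ 353 mm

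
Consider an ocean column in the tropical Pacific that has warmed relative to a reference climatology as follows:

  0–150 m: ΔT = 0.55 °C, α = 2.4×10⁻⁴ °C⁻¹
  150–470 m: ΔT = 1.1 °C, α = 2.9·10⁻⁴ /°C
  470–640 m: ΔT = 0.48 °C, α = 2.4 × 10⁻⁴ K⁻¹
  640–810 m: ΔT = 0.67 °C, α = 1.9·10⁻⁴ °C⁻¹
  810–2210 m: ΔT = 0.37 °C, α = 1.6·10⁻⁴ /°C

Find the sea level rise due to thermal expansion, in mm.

246 mm of thermosteric rise

Layer 1: 0.55 × 2.4×10⁻⁴ × 150 = 0.01980 m
1.1 × 320 × 2.9×10⁻⁴ = 0.10208 m
170 × 0.48 × 2.4×10⁻⁴ = 0.019584 m
Layer 4: 0.67 × 1.9×10⁻⁴ × 170 = 0.021641 m
810–2210 m: 0.37 × 1400 × 1.6×10⁻⁴ = 0.08288 m
Δh = 0.01980 + 0.10208 + 0.019584 + 0.021641 + 0.08288 = 0.245985 m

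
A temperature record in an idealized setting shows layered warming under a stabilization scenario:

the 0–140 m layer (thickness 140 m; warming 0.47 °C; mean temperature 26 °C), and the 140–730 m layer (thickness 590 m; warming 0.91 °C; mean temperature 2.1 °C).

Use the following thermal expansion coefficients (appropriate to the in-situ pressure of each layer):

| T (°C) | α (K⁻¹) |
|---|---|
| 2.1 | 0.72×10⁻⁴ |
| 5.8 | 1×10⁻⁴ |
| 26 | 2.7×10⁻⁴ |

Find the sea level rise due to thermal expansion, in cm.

Layer 1 at 26 °C → α = 2.7×10⁻⁴ K⁻¹
Layer 2 at 2.1 °C → α = 0.72×10⁻⁴ K⁻¹
140 × 2.7×10⁻⁴ × 0.47 = 0.017766 m
0.91 × 0.72×10⁻⁴ × 590 = 0.0386568 m
Δh = 0.017766 + 0.0386568 = 0.0564228 m ≈ 5.6 cm

Δh ≈ 5.6 cm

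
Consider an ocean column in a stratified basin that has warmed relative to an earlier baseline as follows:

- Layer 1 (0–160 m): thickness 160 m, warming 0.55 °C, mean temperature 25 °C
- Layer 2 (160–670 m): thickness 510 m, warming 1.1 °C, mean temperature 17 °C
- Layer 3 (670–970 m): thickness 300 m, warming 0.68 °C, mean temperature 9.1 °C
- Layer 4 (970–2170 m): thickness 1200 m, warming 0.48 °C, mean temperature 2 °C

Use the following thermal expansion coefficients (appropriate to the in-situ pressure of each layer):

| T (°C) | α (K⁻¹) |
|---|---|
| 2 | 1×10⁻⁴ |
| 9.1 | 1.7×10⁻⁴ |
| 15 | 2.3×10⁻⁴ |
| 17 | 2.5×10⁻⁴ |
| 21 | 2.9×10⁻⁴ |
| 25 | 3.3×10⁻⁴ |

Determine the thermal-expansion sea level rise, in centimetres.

Layer 1 at 25 °C → α = 3.3×10⁻⁴ K⁻¹
Layer 2 at 17 °C → α = 2.5×10⁻⁴ K⁻¹
Layer 3 at 9.1 °C → α = 1.7×10⁻⁴ K⁻¹
Layer 4 at 2 °C → α = 1×10⁻⁴ K⁻¹
0.55 × 160 × 3.3×10⁻⁴ = 0.02904 m
Layer 2: 1.1 × 2.5×10⁻⁴ × 510 = 0.14025 m
1.7×10⁻⁴ × 300 × 0.68 = 0.03468 m
970–2170 m: 1×10⁻⁴ × 0.48 × 1200 = 0.05760 m
Δh = 0.02904 + 0.14025 + 0.03468 + 0.05760 = 0.26157 m ≈ 26.2 cm

26.2 cm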